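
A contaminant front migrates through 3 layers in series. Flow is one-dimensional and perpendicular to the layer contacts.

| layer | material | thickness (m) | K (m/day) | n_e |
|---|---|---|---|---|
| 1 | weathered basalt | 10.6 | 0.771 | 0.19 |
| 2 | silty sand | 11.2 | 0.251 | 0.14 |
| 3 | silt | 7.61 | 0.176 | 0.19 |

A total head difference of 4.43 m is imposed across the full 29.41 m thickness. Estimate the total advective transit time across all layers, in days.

115

With flow normal to the layers, continuity requires the same specific discharge q through every layer.
Σ(b_i/K_i) = 10.6/0.771 + 11.2/0.251 + 7.61/0.176 = 101.6 d.
q = Δh / Σ(b_i/K_i) = 4.43 / 101.6 = 0.04360 m/day.
In each layer the seepage velocity is v_i = q/n_i, so the layer transit time is t_i = b_i·n_i / q:
  layer 1 (weathered basalt): t_1 = 10.6 × 0.19 / 0.04360 = 46.19 d
  layer 2 (silty sand): t_2 = 11.2 × 0.14 / 0.04360 = 35.96 d
  layer 3 (silt): t_3 = 7.61 × 0.19 / 0.04360 = 33.16 d
Total t = Σ t_i = 115.3 days.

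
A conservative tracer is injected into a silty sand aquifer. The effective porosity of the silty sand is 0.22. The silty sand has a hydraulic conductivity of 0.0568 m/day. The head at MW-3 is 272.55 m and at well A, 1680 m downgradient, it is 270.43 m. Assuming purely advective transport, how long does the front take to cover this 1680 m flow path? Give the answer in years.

14100

Hydraulic gradient i = (272.55 − 270.43) / 1680 = 2.12 / 1680 = 0.001262.
Darcy flux q = K · i = 0.05680 × 0.001262 = 7.168e-05 m/day.
Seepage velocity v = q / n_e = 7.168e-05 / 0.22 = 0.0003258 m/day.
Travel time t = L / v = 1680 / 0.0003258 = 5.157e+06 days = 14118 years.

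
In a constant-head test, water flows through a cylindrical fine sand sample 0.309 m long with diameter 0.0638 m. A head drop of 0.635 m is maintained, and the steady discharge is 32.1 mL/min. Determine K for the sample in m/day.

7.04

Cross-sectional area A = π·(d/2)² = π × (0.0638/2)² = 0.003197 m².
Convert discharge: 32.1 mL/min = 5.350e-07 m³/s.
Darcy's law rearranged: K = Q·L / (A·Δh) = 5.350e-07 × 0.309 / (0.003197 × 0.635) = 8.143e-05 m/s = 7.036 m/day.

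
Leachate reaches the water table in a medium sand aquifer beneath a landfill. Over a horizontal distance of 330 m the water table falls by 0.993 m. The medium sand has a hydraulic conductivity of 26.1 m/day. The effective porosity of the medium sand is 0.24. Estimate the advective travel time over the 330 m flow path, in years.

2.76

Hydraulic gradient i = Δh / L = 0.993 / 330 = 0.003009.
Darcy flux q = K · i = 26.10 × 0.003009 = 0.07854 m/day.
Seepage velocity v = q / n_e = 0.07854 / 0.24 = 0.3272 m/day.
Travel time t = L / v = 330 / 0.3272 = 1008 days = 2.761 years.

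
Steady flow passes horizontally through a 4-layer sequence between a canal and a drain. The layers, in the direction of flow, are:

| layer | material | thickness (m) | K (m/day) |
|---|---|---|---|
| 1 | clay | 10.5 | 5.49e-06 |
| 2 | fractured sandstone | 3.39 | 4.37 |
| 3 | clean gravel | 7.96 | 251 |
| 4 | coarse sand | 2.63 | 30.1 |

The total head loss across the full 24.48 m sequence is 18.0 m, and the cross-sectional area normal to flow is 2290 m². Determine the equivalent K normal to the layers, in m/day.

Flow is perpendicular to layering, so the layers act in series and the equivalent K is the thickness-weighted harmonic mean.
Total thickness L = 10.5 + 3.39 + 7.96 + 2.63 = 24.48 m.
Σ(b_i/K_i) = 10.5/5.49e-06 + 3.39/4.37 + 7.96/251 + 2.63/30.1 = 1.913e+06 d.
K_eq = L / Σ(b_i/K_i) = 24.48 / 1.913e+06 = 1.280e-05 m/day.

1.28e-05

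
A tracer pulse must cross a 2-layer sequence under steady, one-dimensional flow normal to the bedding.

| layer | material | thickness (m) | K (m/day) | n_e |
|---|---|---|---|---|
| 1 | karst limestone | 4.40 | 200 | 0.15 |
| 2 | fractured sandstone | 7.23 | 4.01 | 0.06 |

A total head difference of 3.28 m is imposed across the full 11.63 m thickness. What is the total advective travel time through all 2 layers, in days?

0.609

With flow normal to the layers, continuity requires the same specific discharge q through every layer.
Σ(b_i/K_i) = 4.40/200 + 7.23/4.01 = 1.825 d.
q = Δh / Σ(b_i/K_i) = 3.28 / 1.825 = 1.797 m/day.
In each layer the seepage velocity is v_i = q/n_i, so the layer transit time is t_i = b_i·n_i / q:
  layer 1 (karst limestone): t_1 = 4.40 × 0.15 / 1.797 = 0.3672 d
  layer 2 (fractured sandstone): t_2 = 7.23 × 0.06 / 1.797 = 0.2414 d
Total t = Σ t_i = 0.6086 days.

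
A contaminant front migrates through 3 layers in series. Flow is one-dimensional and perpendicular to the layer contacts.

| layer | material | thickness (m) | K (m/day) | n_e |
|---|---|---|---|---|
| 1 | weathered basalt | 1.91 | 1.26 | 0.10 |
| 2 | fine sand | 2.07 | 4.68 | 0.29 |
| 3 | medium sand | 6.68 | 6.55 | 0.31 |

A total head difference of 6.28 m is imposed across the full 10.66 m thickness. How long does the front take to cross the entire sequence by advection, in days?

1.36

With flow normal to the layers, continuity requires the same specific discharge q through every layer.
Σ(b_i/K_i) = 1.91/1.26 + 2.07/4.68 + 6.68/6.55 = 2.978 d.
q = Δh / Σ(b_i/K_i) = 6.28 / 2.978 = 2.109 m/day.
In each layer the seepage velocity is v_i = q/n_i, so the layer transit time is t_i = b_i·n_i / q:
  layer 1 (weathered basalt): t_1 = 1.91 × 0.10 / 2.109 = 0.09057 d
  layer 2 (fine sand): t_2 = 2.07 × 0.29 / 2.109 = 0.2847 d
  layer 3 (medium sand): t_3 = 6.68 × 0.31 / 2.109 = 0.9820 d
Total t = Σ t_i = 1.357 days.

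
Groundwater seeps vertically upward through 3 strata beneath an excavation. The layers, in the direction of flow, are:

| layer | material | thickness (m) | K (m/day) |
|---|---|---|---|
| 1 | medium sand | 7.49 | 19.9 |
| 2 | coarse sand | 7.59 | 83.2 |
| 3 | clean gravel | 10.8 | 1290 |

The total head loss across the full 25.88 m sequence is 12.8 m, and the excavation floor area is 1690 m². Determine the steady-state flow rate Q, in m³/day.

Flow is perpendicular to layering, so the layers act in series and the equivalent K is the thickness-weighted harmonic mean.
Total thickness L = 7.49 + 7.59 + 10.8 = 25.88 m.
Σ(b_i/K_i) = 7.49/19.9 + 7.59/83.2 + 10.8/1290 = 0.4760 d.
K_eq = L / Σ(b_i/K_i) = 25.88 / 0.4760 = 54.37 m/day.
Q = K_eq · A · (Δh/L) = 54.37 × 1690 × (12.8/25.88) = 45447 m³/day.

45400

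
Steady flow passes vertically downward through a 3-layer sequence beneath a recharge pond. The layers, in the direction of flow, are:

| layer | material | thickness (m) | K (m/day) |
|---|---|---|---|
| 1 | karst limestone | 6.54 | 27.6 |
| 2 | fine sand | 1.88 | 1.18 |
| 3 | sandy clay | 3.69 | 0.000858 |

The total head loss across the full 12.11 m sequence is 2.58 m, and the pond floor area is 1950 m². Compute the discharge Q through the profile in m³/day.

Flow is perpendicular to layering, so the layers act in series and the equivalent K is the thickness-weighted harmonic mean.
Total thickness L = 6.54 + 1.88 + 3.69 = 12.11 m.
Σ(b_i/K_i) = 6.54/27.6 + 1.88/1.18 + 3.69/0.000858 = 4303 d.
K_eq = L / Σ(b_i/K_i) = 12.11 / 4303 = 0.002815 m/day.
Q = K_eq · A · (Δh/L) = 0.002815 × 1950 × (2.58/12.11) = 1.169 m³/day.

1.17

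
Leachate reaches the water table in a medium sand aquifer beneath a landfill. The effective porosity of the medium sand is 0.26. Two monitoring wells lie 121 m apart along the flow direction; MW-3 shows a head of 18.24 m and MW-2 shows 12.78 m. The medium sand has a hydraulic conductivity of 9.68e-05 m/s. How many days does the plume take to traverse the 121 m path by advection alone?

Convert K: 9.68e-05 m/s × 86400 = 8.364 m/day.
Hydraulic gradient i = (18.24 − 12.78) / 121 = 5.46 / 121 = 0.04512.
Darcy flux q = K · i = 8.364 × 0.04512 = 0.3774 m/day.
Seepage velocity v = q / n_e = 0.3774 / 0.26 = 1.452 m/day.
Travel time t = L / v = 121 / 1.452 = 83.36 days.

83.4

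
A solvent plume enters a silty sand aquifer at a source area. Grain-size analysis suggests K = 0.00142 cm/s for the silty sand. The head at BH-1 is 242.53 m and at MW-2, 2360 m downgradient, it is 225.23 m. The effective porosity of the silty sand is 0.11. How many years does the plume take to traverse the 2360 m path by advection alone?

Convert K: 0.00142 cm/s × 864 = 1.227 m/day.
Hydraulic gradient i = (242.53 − 225.23) / 2360 = 17.3 / 2360 = 0.007331.
Darcy flux q = K · i = 1.227 × 0.007331 = 0.008994 m/day.
Seepage velocity v = q / n_e = 0.008994 / 0.11 = 0.08176 m/day.
Travel time t = L / v = 2360 / 0.08176 = 28865 days = 79.03 years.

79.0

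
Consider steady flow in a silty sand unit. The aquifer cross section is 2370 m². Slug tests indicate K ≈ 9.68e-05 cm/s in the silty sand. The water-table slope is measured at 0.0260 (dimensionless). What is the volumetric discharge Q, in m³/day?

Convert K: 9.68e-05 cm/s × 864 = 0.08364 m/day.
Hydraulic gradient i = 0.0260.
Darcy's law: Q = K · A · i = 0.08364 × 2370 × 0.02600 = 5.154 m³/day.

5.15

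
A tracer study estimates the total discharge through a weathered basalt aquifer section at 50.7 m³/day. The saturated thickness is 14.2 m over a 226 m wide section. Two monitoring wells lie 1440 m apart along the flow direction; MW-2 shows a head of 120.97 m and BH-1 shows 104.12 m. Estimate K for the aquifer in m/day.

1.35

Cross-sectional area A = 226 × 14.2 = 3209 m².
Hydraulic gradient i = (120.97 − 104.12) / 1440 = 16.85 / 1440 = 0.01170.
From Q = K·A·i, K = Q / (A·i) = 50.7 / (3209 × 0.01170) = 1.350 m/day.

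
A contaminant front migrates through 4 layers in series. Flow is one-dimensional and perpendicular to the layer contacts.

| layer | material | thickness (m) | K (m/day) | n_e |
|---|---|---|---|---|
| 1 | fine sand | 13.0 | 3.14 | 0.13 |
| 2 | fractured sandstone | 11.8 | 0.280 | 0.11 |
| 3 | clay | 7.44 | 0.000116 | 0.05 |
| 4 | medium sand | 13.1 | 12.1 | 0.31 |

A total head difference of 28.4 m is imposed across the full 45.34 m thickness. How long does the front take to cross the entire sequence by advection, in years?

With flow normal to the layers, continuity requires the same specific discharge q through every layer.
Σ(b_i/K_i) = 13.0/3.14 + 11.8/0.280 + 7.44/0.000116 + 13.1/12.1 = 64185 d.
q = Δh / Σ(b_i/K_i) = 28.4 / 64185 = 0.0004425 m/day.
In each layer the seepage velocity is v_i = q/n_i, so the layer transit time is t_i = b_i·n_i / q:
  layer 1 (fine sand): t_1 = 13.0 × 0.13 / 0.0004425 = 3819 d
  layer 2 (fractured sandstone): t_2 = 11.8 × 0.11 / 0.0004425 = 2934 d
  layer 3 (clay): t_3 = 7.44 × 0.05 / 0.0004425 = 840.7 d
  layer 4 (medium sand): t_4 = 13.1 × 0.31 / 0.0004425 = 9178 d
Total t = Σ t_i = 16772 days = 45.92 years.

45.9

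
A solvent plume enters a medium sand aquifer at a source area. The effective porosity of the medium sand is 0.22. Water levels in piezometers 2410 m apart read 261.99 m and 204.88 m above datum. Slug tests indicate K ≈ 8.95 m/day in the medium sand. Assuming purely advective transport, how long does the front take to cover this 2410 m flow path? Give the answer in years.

6.84

Hydraulic gradient i = (261.99 − 204.88) / 2410 = 57.11 / 2410 = 0.02370.
Darcy flux q = K · i = 8.950 × 0.02370 = 0.2121 m/day.
Seepage velocity v = q / n_e = 0.2121 / 0.22 = 0.9640 m/day.
Travel time t = L / v = 2410 / 0.9640 = 2500 days = 6.844 years.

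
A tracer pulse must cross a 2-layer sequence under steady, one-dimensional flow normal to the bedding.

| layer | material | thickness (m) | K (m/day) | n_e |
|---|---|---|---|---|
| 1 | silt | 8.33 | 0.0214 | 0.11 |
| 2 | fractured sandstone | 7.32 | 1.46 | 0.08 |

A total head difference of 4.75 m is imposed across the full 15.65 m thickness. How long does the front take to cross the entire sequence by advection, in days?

125

With flow normal to the layers, continuity requires the same specific discharge q through every layer.
Σ(b_i/K_i) = 8.33/0.0214 + 7.32/1.46 = 394.3 d.
q = Δh / Σ(b_i/K_i) = 4.75 / 394.3 = 0.01205 m/day.
In each layer the seepage velocity is v_i = q/n_i, so the layer transit time is t_i = b_i·n_i / q:
  layer 1 (silt): t_1 = 8.33 × 0.11 / 0.01205 = 76.06 d
  layer 2 (fractured sandstone): t_2 = 7.32 × 0.08 / 0.01205 = 48.61 d
Total t = Σ t_i = 124.7 days.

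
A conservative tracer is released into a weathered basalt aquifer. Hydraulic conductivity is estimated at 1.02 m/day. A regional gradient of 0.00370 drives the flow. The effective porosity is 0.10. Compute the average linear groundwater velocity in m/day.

Hydraulic gradient i = 0.00370.
Darcy flux q = K · i = 1.020 × 0.003700 = 0.003774 m/day.
Seepage velocity v = q / n_e = 0.003774 / 0.10 = 0.03774 m/day.

0.0377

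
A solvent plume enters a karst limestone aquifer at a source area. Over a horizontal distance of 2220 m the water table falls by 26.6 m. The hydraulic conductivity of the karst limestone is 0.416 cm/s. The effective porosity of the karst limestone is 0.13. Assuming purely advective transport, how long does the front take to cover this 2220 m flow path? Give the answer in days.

Convert K: 0.416 cm/s × 864 = 359.4 m/day.
Hydraulic gradient i = Δh / L = 26.6 / 2220 = 0.01198.
Darcy flux q = K · i = 359.4 × 0.01198 = 4.307 m/day.
Seepage velocity v = q / n_e = 4.307 / 0.13 = 33.13 m/day.
Travel time t = L / v = 2220 / 33.13 = 67.01 days.

67.0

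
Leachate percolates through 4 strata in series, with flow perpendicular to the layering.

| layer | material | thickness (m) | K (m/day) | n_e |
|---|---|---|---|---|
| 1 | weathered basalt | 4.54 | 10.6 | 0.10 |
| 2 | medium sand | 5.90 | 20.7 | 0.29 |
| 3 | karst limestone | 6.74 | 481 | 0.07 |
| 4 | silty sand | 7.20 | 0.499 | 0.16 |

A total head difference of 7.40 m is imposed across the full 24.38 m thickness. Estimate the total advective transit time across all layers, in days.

With flow normal to the layers, continuity requires the same specific discharge q through every layer.
Σ(b_i/K_i) = 4.54/10.6 + 5.90/20.7 + 6.74/481 + 7.20/0.499 = 15.16 d.
q = Δh / Σ(b_i/K_i) = 7.40 / 15.16 = 0.4882 m/day.
In each layer the seepage velocity is v_i = q/n_i, so the layer transit time is t_i = b_i·n_i / q:
  layer 1 (weathered basalt): t_1 = 4.54 × 0.10 / 0.4882 = 0.9299 d
  layer 2 (medium sand): t_2 = 5.90 × 0.29 / 0.4882 = 3.504 d
  layer 3 (karst limestone): t_3 = 6.74 × 0.07 / 0.4882 = 0.9663 d
  layer 4 (silty sand): t_4 = 7.20 × 0.16 / 0.4882 = 2.359 d
Total t = Σ t_i = 7.760 days.

7.76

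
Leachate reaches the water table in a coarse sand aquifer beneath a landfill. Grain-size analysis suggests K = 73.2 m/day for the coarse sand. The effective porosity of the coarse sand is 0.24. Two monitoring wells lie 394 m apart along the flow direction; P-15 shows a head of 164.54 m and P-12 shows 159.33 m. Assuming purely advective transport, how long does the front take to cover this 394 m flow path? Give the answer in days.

97.7

Hydraulic gradient i = (164.54 − 159.33) / 394 = 5.21 / 394 = 0.01322.
Darcy flux q = K · i = 73.20 × 0.01322 = 0.9679 m/day.
Seepage velocity v = q / n_e = 0.9679 / 0.24 = 4.033 m/day.
Travel time t = L / v = 394 / 4.033 = 97.69 days.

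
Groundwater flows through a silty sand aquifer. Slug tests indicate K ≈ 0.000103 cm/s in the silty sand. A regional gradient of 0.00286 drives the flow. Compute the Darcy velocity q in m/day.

Convert K: 0.000103 cm/s × 864 = 0.08899 m/day.
Hydraulic gradient i = 0.00286.
Specific discharge q = K · i = 0.08899 × 0.002860 = 0.0002545 m/day.

0.000255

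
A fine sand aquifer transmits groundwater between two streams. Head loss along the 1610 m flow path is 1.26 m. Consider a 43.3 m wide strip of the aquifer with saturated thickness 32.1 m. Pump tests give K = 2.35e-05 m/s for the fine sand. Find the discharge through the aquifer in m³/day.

2.21

Convert K: 2.35e-05 m/s × 86400 = 2.030 m/day.
Cross-sectional area A = 43.3 × 32.1 = 1390 m².
Hydraulic gradient i = Δh / L = 1.26 / 1610 = 0.0007826.
Darcy's law: Q = K · A · i = 2.030 × 1390 × 0.0007826 = 2.209 m³/day.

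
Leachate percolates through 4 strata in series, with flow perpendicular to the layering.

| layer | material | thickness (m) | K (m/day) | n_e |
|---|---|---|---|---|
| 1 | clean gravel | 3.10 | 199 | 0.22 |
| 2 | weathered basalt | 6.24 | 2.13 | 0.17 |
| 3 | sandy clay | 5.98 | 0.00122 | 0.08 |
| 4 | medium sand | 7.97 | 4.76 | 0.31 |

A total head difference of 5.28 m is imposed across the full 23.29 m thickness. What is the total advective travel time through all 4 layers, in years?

11.9

With flow normal to the layers, continuity requires the same specific discharge q through every layer.
Σ(b_i/K_i) = 3.10/199 + 6.24/2.13 + 5.98/0.00122 + 7.97/4.76 = 4906 d.
q = Δh / Σ(b_i/K_i) = 5.28 / 4906 = 0.001076 m/day.
In each layer the seepage velocity is v_i = q/n_i, so the layer transit time is t_i = b_i·n_i / q:
  layer 1 (clean gravel): t_1 = 3.10 × 0.22 / 0.001076 = 633.7 d
  layer 2 (weathered basalt): t_2 = 6.24 × 0.17 / 0.001076 = 985.7 d
  layer 3 (sandy clay): t_3 = 5.98 × 0.08 / 0.001076 = 444.5 d
  layer 4 (medium sand): t_4 = 7.97 × 0.31 / 0.001076 = 2296 d
Total t = Σ t_i = 4360 days = 11.94 years.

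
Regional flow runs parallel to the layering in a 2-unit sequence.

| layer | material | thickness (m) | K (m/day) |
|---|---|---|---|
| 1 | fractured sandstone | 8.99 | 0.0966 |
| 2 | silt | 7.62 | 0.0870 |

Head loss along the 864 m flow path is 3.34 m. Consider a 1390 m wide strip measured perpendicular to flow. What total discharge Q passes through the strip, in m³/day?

8.23

Flow is parallel to layering, so each bed carries its own Darcy discharge and the transmissivities add.
Σ(K_i·b_i) = 0.0966×8.99 + 0.0870×7.62 = 1.531 m²/day.
Hydraulic gradient i = Δh / L = 3.34 / 864 = 0.003866.
Q = Σ(K_i·b_i) · W · i = 1.531 × 1390 × 0.003866 = 8.229 m³/day.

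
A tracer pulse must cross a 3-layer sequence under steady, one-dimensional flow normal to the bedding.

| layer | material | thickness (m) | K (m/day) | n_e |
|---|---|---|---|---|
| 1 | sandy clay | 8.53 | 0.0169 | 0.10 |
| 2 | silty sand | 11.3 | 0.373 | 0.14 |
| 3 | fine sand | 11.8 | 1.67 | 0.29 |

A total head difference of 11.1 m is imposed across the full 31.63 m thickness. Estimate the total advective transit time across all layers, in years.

With flow normal to the layers, continuity requires the same specific discharge q through every layer.
Σ(b_i/K_i) = 8.53/0.0169 + 11.3/0.373 + 11.8/1.67 = 542.1 d.
q = Δh / Σ(b_i/K_i) = 11.1 / 542.1 = 0.02048 m/day.
In each layer the seepage velocity is v_i = q/n_i, so the layer transit time is t_i = b_i·n_i / q:
  layer 1 (sandy clay): t_1 = 8.53 × 0.10 / 0.02048 = 41.66 d
  layer 2 (silty sand): t_2 = 11.3 × 0.14 / 0.02048 = 77.26 d
  layer 3 (fine sand): t_3 = 11.8 × 0.29 / 0.02048 = 167.1 d
Total t = Σ t_i = 286.0 days = 0.7831 years.

0.783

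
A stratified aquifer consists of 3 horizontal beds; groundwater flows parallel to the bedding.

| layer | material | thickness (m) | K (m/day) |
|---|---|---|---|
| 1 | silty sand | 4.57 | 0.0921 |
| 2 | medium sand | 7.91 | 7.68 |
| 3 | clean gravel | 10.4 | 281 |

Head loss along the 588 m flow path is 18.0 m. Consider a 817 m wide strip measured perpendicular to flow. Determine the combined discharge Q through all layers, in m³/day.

Flow is parallel to layering, so each bed carries its own Darcy discharge and the transmissivities add.
Σ(K_i·b_i) = 0.0921×4.57 + 7.68×7.91 + 281×10.4 = 2984 m²/day.
Hydraulic gradient i = Δh / L = 18.0 / 588 = 0.03061.
Q = Σ(K_i·b_i) · W · i = 2984 × 817 × 0.03061 = 74620 m³/day.

74600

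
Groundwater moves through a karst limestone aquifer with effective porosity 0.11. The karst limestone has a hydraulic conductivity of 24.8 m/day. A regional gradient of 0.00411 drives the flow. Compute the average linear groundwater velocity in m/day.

Hydraulic gradient i = 0.00411.
Darcy flux q = K · i = 24.80 × 0.004110 = 0.1019 m/day.
Seepage velocity v = q / n_e = 0.1019 / 0.11 = 0.9266 m/day.

0.927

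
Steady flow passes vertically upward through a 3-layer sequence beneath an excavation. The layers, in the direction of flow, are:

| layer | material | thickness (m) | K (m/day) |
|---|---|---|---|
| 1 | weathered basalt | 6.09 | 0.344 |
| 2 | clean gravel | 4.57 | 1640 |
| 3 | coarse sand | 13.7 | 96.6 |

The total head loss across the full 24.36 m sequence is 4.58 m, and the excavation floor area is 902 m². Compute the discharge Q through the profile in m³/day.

231

Flow is perpendicular to layering, so the layers act in series and the equivalent K is the thickness-weighted harmonic mean.
Total thickness L = 6.09 + 4.57 + 13.7 = 24.36 m.
Σ(b_i/K_i) = 6.09/0.344 + 4.57/1640 + 13.7/96.6 = 17.85 d.
K_eq = L / Σ(b_i/K_i) = 24.36 / 17.85 = 1.365 m/day.
Q = K_eq · A · (Δh/L) = 1.365 × 902 × (4.58/24.36) = 231.5 m³/day.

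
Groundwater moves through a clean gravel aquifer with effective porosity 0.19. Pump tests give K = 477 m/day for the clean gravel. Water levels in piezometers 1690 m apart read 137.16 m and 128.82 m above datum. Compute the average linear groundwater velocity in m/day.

12.4

Hydraulic gradient i = (137.16 − 128.82) / 1690 = 8.34 / 1690 = 0.004935.
Darcy flux q = K · i = 477.0 × 0.004935 = 2.354 m/day.
Seepage velocity v = q / n_e = 2.354 / 0.19 = 12.39 m/day.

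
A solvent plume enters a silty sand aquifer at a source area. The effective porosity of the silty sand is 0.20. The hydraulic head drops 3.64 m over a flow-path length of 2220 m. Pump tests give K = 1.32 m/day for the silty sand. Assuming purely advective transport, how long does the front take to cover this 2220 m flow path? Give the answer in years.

Hydraulic gradient i = Δh / L = 3.64 / 2220 = 0.001640.
Darcy flux q = K · i = 1.320 × 0.001640 = 0.002164 m/day.
Seepage velocity v = q / n_e = 0.002164 / 0.20 = 0.01082 m/day.
Travel time t = L / v = 2220 / 0.01082 = 2.051e+05 days = 561.7 years.

562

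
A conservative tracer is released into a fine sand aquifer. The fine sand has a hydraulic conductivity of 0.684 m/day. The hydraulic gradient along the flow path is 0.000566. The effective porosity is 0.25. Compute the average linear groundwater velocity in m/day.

0.00155

Hydraulic gradient i = 0.000566.
Darcy flux q = K · i = 0.6840 × 0.0005660 = 0.0003871 m/day.
Seepage velocity v = q / n_e = 0.0003871 / 0.25 = 0.001549 m/day.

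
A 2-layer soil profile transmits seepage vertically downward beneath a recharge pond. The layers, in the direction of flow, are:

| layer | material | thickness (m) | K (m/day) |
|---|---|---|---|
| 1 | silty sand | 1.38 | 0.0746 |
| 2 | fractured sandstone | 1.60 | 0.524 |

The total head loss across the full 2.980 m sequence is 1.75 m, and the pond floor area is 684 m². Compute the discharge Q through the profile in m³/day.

Flow is perpendicular to layering, so the layers act in series and the equivalent K is the thickness-weighted harmonic mean.
Total thickness L = 1.38 + 1.60 = 2.980 m.
Σ(b_i/K_i) = 1.38/0.0746 + 1.60/0.524 = 21.55 d.
K_eq = L / Σ(b_i/K_i) = 2.980 / 21.55 = 0.1383 m/day.
Q = K_eq · A · (Δh/L) = 0.1383 × 684 × (1.75/2.980) = 55.54 m³/day.

55.5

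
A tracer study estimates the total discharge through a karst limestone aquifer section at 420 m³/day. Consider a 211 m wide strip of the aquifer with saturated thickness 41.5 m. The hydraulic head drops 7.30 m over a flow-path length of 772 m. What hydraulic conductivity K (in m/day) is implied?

5.07

Cross-sectional area A = 211 × 41.5 = 8756 m².
Hydraulic gradient i = Δh / L = 7.30 / 772 = 0.009456.
From Q = K·A·i, K = Q / (A·i) = 420 / (8756 × 0.009456) = 5.072 m/day.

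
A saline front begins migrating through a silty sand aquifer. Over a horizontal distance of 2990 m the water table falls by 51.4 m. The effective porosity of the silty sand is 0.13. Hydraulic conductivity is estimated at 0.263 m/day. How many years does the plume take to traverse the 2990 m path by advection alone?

235

Hydraulic gradient i = Δh / L = 51.4 / 2990 = 0.01719.
Darcy flux q = K · i = 0.2630 × 0.01719 = 0.004521 m/day.
Seepage velocity v = q / n_e = 0.004521 / 0.13 = 0.03478 m/day.
Travel time t = L / v = 2990 / 0.03478 = 85974 days = 235.4 years.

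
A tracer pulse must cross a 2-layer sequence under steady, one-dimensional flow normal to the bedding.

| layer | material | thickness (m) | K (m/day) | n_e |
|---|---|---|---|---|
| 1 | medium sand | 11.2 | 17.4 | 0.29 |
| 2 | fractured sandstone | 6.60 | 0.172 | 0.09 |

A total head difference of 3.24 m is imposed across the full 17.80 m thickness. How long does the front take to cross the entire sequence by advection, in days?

With flow normal to the layers, continuity requires the same specific discharge q through every layer.
Σ(b_i/K_i) = 11.2/17.4 + 6.60/0.172 = 39.02 d.
q = Δh / Σ(b_i/K_i) = 3.24 / 39.02 = 0.08304 m/day.
In each layer the seepage velocity is v_i = q/n_i, so the layer transit time is t_i = b_i·n_i / q:
  layer 1 (medium sand): t_1 = 11.2 × 0.29 / 0.08304 = 39.11 d
  layer 2 (fractured sandstone): t_2 = 6.60 × 0.09 / 0.08304 = 7.153 d
Total t = Σ t_i = 46.26 days.

46.3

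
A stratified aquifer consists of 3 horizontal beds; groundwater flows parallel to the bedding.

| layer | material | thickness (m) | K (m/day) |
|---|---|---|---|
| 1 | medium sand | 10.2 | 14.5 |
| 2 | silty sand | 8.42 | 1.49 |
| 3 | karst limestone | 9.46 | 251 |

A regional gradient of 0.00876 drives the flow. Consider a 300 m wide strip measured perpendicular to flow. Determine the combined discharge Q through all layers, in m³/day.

Flow is parallel to layering, so each bed carries its own Darcy discharge and the transmissivities add.
Σ(K_i·b_i) = 14.5×10.2 + 1.49×8.42 + 251×9.46 = 2535 m²/day.
Hydraulic gradient i = 0.00876.
Q = Σ(K_i·b_i) · W · i = 2535 × 300 × 0.008760 = 6662 m³/day.

6660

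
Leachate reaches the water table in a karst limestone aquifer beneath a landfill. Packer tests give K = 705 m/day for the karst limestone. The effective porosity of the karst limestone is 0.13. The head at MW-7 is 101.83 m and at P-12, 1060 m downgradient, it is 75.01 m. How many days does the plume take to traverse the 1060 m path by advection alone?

7.73

Hydraulic gradient i = (101.83 − 75.01) / 1060 = 26.82 / 1060 = 0.02530.
Darcy flux q = K · i = 705.0 × 0.02530 = 17.84 m/day.
Seepage velocity v = q / n_e = 17.84 / 0.13 = 137.2 m/day.
Travel time t = L / v = 1060 / 137.2 = 7.725 days.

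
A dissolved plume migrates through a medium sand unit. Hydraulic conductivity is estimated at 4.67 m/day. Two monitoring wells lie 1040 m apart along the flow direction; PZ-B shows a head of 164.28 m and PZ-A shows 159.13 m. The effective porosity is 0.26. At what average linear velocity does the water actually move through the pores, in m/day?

Hydraulic gradient i = (164.28 − 159.13) / 1040 = 5.15 / 1040 = 0.004952.
Darcy flux q = K · i = 4.670 × 0.004952 = 0.02313 m/day.
Seepage velocity v = q / n_e = 0.02313 / 0.26 = 0.08894 m/day.

0.0889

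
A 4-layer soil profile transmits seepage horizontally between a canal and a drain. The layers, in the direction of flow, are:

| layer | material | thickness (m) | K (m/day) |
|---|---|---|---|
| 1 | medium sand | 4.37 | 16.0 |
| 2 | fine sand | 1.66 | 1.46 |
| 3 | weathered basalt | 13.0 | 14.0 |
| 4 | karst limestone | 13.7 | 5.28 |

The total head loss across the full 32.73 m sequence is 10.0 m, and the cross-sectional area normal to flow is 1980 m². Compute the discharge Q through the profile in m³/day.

Flow is perpendicular to layering, so the layers act in series and the equivalent K is the thickness-weighted harmonic mean.
Total thickness L = 4.37 + 1.66 + 13.0 + 13.7 = 32.73 m.
Σ(b_i/K_i) = 4.37/16.0 + 1.66/1.46 + 13.0/14.0 + 13.7/5.28 = 4.933 d.
K_eq = L / Σ(b_i/K_i) = 32.73 / 4.933 = 6.634 m/day.
Q = K_eq · A · (Δh/L) = 6.634 × 1980 × (10.0/32.73) = 4013 m³/day.

4010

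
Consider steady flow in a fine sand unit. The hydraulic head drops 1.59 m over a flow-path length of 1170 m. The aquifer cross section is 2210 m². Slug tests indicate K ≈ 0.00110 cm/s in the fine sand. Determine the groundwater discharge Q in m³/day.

2.85

Convert K: 0.00110 cm/s × 864 = 0.9504 m/day.
Hydraulic gradient i = Δh / L = 1.59 / 1170 = 0.001359.
Darcy's law: Q = K · A · i = 0.9504 × 2210 × 0.001359 = 2.854 m³/day.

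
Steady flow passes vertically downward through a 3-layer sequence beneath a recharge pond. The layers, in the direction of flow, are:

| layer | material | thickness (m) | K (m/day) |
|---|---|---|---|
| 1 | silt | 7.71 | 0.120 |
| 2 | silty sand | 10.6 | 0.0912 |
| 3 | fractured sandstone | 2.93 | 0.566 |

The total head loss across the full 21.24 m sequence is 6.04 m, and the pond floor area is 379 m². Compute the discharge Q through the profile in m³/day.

12.3

Flow is perpendicular to layering, so the layers act in series and the equivalent K is the thickness-weighted harmonic mean.
Total thickness L = 7.71 + 10.6 + 2.93 = 21.24 m.
Σ(b_i/K_i) = 7.71/0.120 + 10.6/0.0912 + 2.93/0.566 = 185.7 d.
K_eq = L / Σ(b_i/K_i) = 21.24 / 185.7 = 0.1144 m/day.
Q = K_eq · A · (Δh/L) = 0.1144 × 379 × (6.04/21.24) = 12.33 m³/day.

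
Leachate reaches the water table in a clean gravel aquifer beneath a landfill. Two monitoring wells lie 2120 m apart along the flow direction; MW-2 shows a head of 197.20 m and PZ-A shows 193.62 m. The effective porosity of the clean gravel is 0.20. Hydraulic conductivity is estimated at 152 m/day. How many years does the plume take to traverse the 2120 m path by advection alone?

4.52

Hydraulic gradient i = (197.20 − 193.62) / 2120 = 3.58 / 2120 = 0.001689.
Darcy flux q = K · i = 152.0 × 0.001689 = 0.2567 m/day.
Seepage velocity v = q / n_e = 0.2567 / 0.20 = 1.283 m/day.
Travel time t = L / v = 2120 / 1.283 = 1652 days = 4.523 years.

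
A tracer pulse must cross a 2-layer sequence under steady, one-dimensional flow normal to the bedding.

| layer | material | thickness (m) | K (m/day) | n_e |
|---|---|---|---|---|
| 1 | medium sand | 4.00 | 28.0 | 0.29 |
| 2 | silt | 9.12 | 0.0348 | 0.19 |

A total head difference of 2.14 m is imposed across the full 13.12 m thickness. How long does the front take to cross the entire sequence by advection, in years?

0.970

With flow normal to the layers, continuity requires the same specific discharge q through every layer.
Σ(b_i/K_i) = 4.00/28.0 + 9.12/0.0348 = 262.2 d.
q = Δh / Σ(b_i/K_i) = 2.14 / 262.2 = 0.008161 m/day.
In each layer the seepage velocity is v_i = q/n_i, so the layer transit time is t_i = b_i·n_i / q:
  layer 1 (medium sand): t_1 = 4.00 × 0.29 / 0.008161 = 142.1 d
  layer 2 (silt): t_2 = 9.12 × 0.19 / 0.008161 = 212.3 d
Total t = Σ t_i = 354.5 days = 0.9704 years.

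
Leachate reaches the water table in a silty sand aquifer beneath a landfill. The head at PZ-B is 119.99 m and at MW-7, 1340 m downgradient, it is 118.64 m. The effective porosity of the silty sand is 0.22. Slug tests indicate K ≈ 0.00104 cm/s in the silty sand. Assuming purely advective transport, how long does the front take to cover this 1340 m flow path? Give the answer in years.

892

Convert K: 0.00104 cm/s × 864 = 0.8986 m/day.
Hydraulic gradient i = (119.99 − 118.64) / 1340 = 1.35 / 1340 = 0.001007.
Darcy flux q = K · i = 0.8986 × 0.001007 = 0.0009053 m/day.
Seepage velocity v = q / n_e = 0.0009053 / 0.22 = 0.004115 m/day.
Travel time t = L / v = 1340 / 0.004115 = 3.257e+05 days = 891.6 years.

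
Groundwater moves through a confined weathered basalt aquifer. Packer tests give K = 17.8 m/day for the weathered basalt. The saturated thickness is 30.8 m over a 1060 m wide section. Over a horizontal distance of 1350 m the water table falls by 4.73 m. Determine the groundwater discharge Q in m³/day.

Cross-sectional area A = 1060 × 30.8 = 32648 m².
Hydraulic gradient i = Δh / L = 4.73 / 1350 = 0.003504.
Darcy's law: Q = K · A · i = 17.80 × 32648 × 0.003504 = 2036 m³/day.

2040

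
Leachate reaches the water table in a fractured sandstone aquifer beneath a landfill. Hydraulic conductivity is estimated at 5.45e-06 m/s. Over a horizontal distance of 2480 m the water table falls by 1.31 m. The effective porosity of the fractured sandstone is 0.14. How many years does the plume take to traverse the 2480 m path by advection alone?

Convert K: 5.45e-06 m/s × 86400 = 0.4709 m/day.
Hydraulic gradient i = Δh / L = 1.31 / 2480 = 0.0005282.
Darcy flux q = K · i = 0.4709 × 0.0005282 = 0.0002487 m/day.
Seepage velocity v = q / n_e = 0.0002487 / 0.14 = 0.001777 m/day.
Travel time t = L / v = 2480 / 0.001777 = 1.396e+06 days = 3822 years.

3820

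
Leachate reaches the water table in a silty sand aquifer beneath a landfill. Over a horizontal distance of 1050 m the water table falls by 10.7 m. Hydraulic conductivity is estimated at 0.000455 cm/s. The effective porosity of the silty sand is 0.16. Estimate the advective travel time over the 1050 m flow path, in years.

Convert K: 0.000455 cm/s × 864 = 0.3931 m/day.
Hydraulic gradient i = Δh / L = 10.7 / 1050 = 0.01019.
Darcy flux q = K · i = 0.3931 × 0.01019 = 0.004006 m/day.
Seepage velocity v = q / n_e = 0.004006 / 0.16 = 0.02504 m/day.
Travel time t = L / v = 1050 / 0.02504 = 41936 days = 114.8 years.

115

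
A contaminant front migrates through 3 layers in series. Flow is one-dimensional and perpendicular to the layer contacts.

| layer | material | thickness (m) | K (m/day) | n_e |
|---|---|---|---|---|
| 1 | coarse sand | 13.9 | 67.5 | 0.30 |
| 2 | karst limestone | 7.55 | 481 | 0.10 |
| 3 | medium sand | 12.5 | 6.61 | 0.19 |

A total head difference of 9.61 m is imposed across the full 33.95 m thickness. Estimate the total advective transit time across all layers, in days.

With flow normal to the layers, continuity requires the same specific discharge q through every layer.
Σ(b_i/K_i) = 13.9/67.5 + 7.55/481 + 12.5/6.61 = 2.113 d.
q = Δh / Σ(b_i/K_i) = 9.61 / 2.113 = 4.549 m/day.
In each layer the seepage velocity is v_i = q/n_i, so the layer transit time is t_i = b_i·n_i / q:
  layer 1 (coarse sand): t_1 = 13.9 × 0.30 / 4.549 = 0.9167 d
  layer 2 (karst limestone): t_2 = 7.55 × 0.10 / 4.549 = 0.1660 d
  layer 3 (medium sand): t_3 = 12.5 × 0.19 / 4.549 = 0.5221 d
Total t = Σ t_i = 1.605 days.

1.60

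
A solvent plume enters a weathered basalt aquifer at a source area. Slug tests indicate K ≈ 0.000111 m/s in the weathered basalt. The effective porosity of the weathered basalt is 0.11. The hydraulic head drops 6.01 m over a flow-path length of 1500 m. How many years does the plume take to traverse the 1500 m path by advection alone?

Convert K: 0.000111 m/s × 86400 = 9.590 m/day.
Hydraulic gradient i = Δh / L = 6.01 / 1500 = 0.004007.
Darcy flux q = K · i = 9.590 × 0.004007 = 0.03843 m/day.
Seepage velocity v = q / n_e = 0.03843 / 0.11 = 0.3493 m/day.
Travel time t = L / v = 1500 / 0.3493 = 4294 days = 11.76 years.

11.8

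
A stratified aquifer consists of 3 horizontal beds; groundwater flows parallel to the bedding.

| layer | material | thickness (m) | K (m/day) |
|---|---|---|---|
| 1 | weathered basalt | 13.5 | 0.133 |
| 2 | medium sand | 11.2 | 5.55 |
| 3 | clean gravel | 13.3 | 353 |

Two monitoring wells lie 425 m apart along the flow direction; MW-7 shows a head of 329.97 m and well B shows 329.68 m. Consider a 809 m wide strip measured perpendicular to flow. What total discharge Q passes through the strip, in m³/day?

Flow is parallel to layering, so each bed carries its own Darcy discharge and the transmissivities add.
Σ(K_i·b_i) = 0.133×13.5 + 5.55×11.2 + 353×13.3 = 4759 m²/day.
Hydraulic gradient i = (329.97 − 329.68) / 425 = 0.29 / 425 = 0.0006824.
Q = Σ(K_i·b_i) · W · i = 4759 × 809 × 0.0006824 = 2627 m³/day.

2630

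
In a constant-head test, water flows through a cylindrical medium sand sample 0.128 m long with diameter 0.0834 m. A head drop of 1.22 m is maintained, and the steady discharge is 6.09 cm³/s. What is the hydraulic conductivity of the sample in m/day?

Cross-sectional area A = π·(d/2)² = π × (0.0834/2)² = 0.005463 m².
Convert discharge: 6.09 cm³/s = 6.090e-06 m³/s.
Darcy's law rearranged: K = Q·L / (A·Δh) = 6.090e-06 × 0.128 / (0.005463 × 1.22) = 0.0001170 m/s = 10.11 m/day.

10.1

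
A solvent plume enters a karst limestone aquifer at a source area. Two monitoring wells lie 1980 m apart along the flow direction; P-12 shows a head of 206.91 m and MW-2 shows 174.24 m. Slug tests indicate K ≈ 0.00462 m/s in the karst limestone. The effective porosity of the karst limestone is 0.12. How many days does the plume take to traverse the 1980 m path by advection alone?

Convert K: 0.00462 m/s × 86400 = 399.2 m/day.
Hydraulic gradient i = (206.91 − 174.24) / 1980 = 32.67 / 1980 = 0.01650.
Darcy flux q = K · i = 399.2 × 0.01650 = 6.586 m/day.
Seepage velocity v = q / n_e = 6.586 / 0.12 = 54.89 m/day.
Travel time t = L / v = 1980 / 54.89 = 36.08 days.

36.1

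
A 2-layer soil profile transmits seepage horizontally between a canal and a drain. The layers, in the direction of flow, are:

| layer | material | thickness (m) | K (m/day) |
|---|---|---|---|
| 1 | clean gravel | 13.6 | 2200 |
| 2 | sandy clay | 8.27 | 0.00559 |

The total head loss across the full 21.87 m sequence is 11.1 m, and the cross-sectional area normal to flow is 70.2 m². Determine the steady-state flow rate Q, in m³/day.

0.527

Flow is perpendicular to layering, so the layers act in series and the equivalent K is the thickness-weighted harmonic mean.
Total thickness L = 13.6 + 8.27 = 21.87 m.
Σ(b_i/K_i) = 13.6/2200 + 8.27/0.00559 = 1479 d.
K_eq = L / Σ(b_i/K_i) = 21.87 / 1479 = 0.01478 m/day.
Q = K_eq · A · (Δh/L) = 0.01478 × 70.2 × (11.1/21.87) = 0.5267 m³/day.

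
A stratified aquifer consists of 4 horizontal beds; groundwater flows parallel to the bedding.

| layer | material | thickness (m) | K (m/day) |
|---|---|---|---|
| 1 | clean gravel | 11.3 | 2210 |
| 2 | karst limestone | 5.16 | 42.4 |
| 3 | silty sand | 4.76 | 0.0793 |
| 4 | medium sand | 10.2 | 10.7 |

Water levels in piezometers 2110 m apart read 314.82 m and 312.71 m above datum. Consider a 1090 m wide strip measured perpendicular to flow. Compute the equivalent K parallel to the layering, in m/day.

805

Flow is parallel to layering, so each bed carries its own Darcy discharge and the transmissivities add.
Σ(K_i·b_i) = 2210×11.3 + 42.4×5.16 + 0.0793×4.76 + 10.7×10.2 = 25301 m²/day.
Total thickness b = 31.42 m, so K_eq = Σ(K_i·b_i)/b = 805.3 m/day.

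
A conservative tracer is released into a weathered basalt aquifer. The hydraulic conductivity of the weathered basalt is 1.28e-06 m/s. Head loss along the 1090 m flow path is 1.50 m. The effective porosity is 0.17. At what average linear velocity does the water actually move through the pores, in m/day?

0.000895

Convert K: 1.28e-06 m/s × 86400 = 0.1106 m/day.
Hydraulic gradient i = Δh / L = 1.50 / 1090 = 0.001376.
Darcy flux q = K · i = 0.1106 × 0.001376 = 0.0001522 m/day.
Seepage velocity v = q / n_e = 0.0001522 / 0.17 = 0.0008952 m/day.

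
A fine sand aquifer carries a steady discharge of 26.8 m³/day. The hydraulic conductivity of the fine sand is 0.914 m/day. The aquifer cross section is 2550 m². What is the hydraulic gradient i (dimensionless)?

0.0115

From Q = K·A·i, i = Q / (K·A) = 26.8 / (0.9140 × 2550) = 0.01150.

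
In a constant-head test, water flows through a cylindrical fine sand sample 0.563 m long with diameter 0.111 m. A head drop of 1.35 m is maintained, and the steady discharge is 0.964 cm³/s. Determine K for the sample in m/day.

3.59

Cross-sectional area A = π·(d/2)² = π × (0.111/2)² = 0.009677 m².
Convert discharge: 0.964 cm³/s = 9.640e-07 m³/s.
Darcy's law rearranged: K = Q·L / (A·Δh) = 9.640e-07 × 0.563 / (0.009677 × 1.35) = 4.154e-05 m/s = 3.589 m/day.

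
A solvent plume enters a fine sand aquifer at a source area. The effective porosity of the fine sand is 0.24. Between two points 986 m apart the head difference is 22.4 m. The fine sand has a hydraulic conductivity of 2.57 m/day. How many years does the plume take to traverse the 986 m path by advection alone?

11.1

Hydraulic gradient i = Δh / L = 22.4 / 986 = 0.02272.
Darcy flux q = K · i = 2.570 × 0.02272 = 0.05839 m/day.
Seepage velocity v = q / n_e = 0.05839 / 0.24 = 0.2433 m/day.
Travel time t = L / v = 986 / 0.2433 = 4053 days = 11.10 years.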